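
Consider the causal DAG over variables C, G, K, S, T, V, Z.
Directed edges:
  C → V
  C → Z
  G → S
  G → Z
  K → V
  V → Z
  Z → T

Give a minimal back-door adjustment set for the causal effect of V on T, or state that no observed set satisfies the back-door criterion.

desc(V)\{V}={T,Z}; candidates ⊆ {C,G,K,S}.
size 0: {}; under {} V still reaches {C,K,T,Z} ∋ T.
{C}: V⊥T given {C} in G with V→· removed — back-door holds.

V→T: minimal back-door set {C}.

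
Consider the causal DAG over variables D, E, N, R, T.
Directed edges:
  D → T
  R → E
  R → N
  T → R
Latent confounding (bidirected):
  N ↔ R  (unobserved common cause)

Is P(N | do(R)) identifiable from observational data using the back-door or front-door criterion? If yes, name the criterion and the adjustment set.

desc(R)\{R}={E,N}; candidates ⊆ {D,T}.
R↔N: latent back-door arc(s) into R.
size 0: {}; under {} R still reaches {D,N,T} ∋ N.
size 1: {D}, {T}; under {D} R still reaches {N,T} ∋ N.
size 2: {D,T}; under {D,T} R still reaches {N} ∋ N.
R↔N cannot be blocked by any observed set — no back-door set.
No mediator lies on a directed R→…→N path.
Neither criterion identifies P(N|do(R)) in this graph.

P(N|do(R)): not identifiable (no BD/FD set).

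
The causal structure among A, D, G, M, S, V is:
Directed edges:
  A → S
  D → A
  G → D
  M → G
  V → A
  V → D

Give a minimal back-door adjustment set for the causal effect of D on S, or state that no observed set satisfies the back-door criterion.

D→S: minimal back-door set {V}.

desc(D)\{D}={A,S}; candidates ⊆ {G,M,V}.
size 0: {}; under {} D still reaches {A,G,M,S,V} ∋ S.
{V}: D⊥S given {V} in G with D→· removed — back-door holds.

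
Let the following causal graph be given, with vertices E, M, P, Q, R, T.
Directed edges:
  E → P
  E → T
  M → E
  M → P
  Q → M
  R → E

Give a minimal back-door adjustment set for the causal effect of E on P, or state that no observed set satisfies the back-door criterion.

E→P: minimal back-door set {M}.

desc(E)\{E}={P,T}; candidates ⊆ {M,Q,R}.
size 0: {}; under {} E still reaches {M,P,Q,R} ∋ P.
{M}: E⊥P given {M} in G with E→· removed — back-door holds.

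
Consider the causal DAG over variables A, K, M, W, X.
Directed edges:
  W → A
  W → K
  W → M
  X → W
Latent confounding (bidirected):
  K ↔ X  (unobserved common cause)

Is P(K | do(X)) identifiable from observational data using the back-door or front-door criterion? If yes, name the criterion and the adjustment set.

desc(X)\{X}={A,K,M,W}; candidates ⊆ {—}.
X↔K: latent back-door arc(s) into X.
size 0: {}; under {} X still reaches {K} ∋ K.
X↔K cannot be blocked by any observed set — no back-door set.
{W}: (i) intercepts every directed X→K path; (ii) no back-door X→{W}; (iii) {X} blocks every back-door {W}→K. Front-door holds.
P(K|do(X)) = Σ_{W} P(W|X) Σ_{X'} P(K|W,X')P(X').

P(K|do(X)): frontdoor, adjust for {W}.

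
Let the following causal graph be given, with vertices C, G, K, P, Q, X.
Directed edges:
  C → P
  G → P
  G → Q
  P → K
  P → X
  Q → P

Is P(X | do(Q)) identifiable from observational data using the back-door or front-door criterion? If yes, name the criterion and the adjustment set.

P(X|do(Q)): backdoor, adjust for {G}.

desc(Q)\{Q}={K,P,X}; candidates ⊆ {C,G}.
size 0: {}; under {} Q still reaches {G,K,P,X} ∋ X.
{G}: Q⊥X given {G} in G with Q→· removed — back-door holds.
P(X|do(Q)) = Σ_{G} P(X|Q,G)·P(G).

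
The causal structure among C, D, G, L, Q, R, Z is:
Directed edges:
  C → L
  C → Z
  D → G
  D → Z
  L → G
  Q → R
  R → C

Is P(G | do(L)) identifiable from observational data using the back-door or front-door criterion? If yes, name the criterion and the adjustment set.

P(G|do(L)): backdoor, adjust for ∅.

desc(L)\{L}={G}; candidates ⊆ {C,D,Q,R,Z}.
∅: L⊥G given ∅ in G with L→· removed — back-door holds.
P(G|do(L)) = P(G|L) — no adjustment needed.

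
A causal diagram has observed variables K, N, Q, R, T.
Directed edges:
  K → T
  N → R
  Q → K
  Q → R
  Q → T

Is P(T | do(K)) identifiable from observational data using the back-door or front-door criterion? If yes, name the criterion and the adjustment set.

desc(K)\{K}={T}; candidates ⊆ {N,Q,R}.
size 0: {}; under {} K still reaches {Q,R,T} ∋ T.
{Q}: K⊥T given {Q} in G with K→· removed — back-door holds.
P(T|do(K)) = Σ_{Q} P(T|K,Q)·P(Q).

P(T|do(K)): backdoor, adjust for {Q}.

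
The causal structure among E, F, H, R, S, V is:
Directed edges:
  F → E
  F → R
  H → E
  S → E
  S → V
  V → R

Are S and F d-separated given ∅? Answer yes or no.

Yes — S ⊥ F | ∅.

Bayes-Ball from S | ∅ reaches {E,R,V}.
F ∉ reach(S|∅) ⇒ S ⊥ F | ∅.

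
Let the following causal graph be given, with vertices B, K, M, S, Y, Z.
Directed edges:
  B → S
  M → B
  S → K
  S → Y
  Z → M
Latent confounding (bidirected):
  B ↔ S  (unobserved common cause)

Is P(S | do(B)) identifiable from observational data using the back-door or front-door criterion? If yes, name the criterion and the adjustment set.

P(S|do(B)): not identifiable (no BD/FD set).

desc(B)\{B}={K,S,Y}; candidates ⊆ {M,Z}.
B↔S: latent back-door arc(s) into B.
size 0: {}; under {} B still reaches {K,M,S,Y,Z} ∋ S.
size 1: {M}, {Z}; under {M} B still reaches {K,S,Y} ∋ S.
size 2: {M,Z}; under {M,Z} B still reaches {K,S,Y} ∋ S.
B↔S cannot be blocked by any observed set — no back-door set.
No mediator lies on a directed B→…→S path.
Neither criterion identifies P(S|do(B)) in this graph.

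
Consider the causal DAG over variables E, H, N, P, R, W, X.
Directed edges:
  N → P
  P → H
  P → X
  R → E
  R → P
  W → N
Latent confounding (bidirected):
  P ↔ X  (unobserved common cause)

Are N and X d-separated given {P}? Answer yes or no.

Bayes-Ball from N | {P} reaches {E,R,W,X}.
X ∈ reach(N|{P}) ⇒ N ⊥̸ X | {P}.

No — N and X are d-connected given {P}.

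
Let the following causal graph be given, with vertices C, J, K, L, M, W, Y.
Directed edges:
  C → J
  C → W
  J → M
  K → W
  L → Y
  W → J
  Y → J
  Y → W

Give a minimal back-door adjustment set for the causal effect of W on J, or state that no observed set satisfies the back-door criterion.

desc(W)\{W}={J,M}; candidates ⊆ {C,K,L,Y}.
size 0: {}; under {} W still reaches {C,J,K,L,M,Y} ∋ J.
size 1: {C}, {K}, {L} …(+1); under {C} W still reaches {J,K,L,M,Y} ∋ J.
{C,Y}: W⊥J given {C,Y} in G with W→· removed — back-door holds.

W→J: minimal back-door set {C, Y}.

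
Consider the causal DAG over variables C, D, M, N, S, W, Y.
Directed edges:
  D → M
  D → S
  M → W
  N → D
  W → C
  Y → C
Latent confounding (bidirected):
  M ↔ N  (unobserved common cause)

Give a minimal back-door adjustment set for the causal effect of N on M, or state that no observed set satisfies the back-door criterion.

desc(N)\{N}={C,D,M,S,W}; candidates ⊆ {Y}.
N↔M: latent back-door arc(s) into N.
size 0: {}; under {} N still reaches {C,M,W} ∋ M.
size 1: {Y}; under {Y} N still reaches {C,M,W} ∋ M.
N↔M cannot be blocked by any observed set — no back-door set.

N→M: no observed back-door set.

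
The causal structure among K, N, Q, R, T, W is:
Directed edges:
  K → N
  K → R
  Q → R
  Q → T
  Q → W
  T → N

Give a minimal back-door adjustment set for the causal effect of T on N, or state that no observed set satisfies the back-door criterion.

T→N: minimal back-door set ∅.

desc(T)\{T}={N}; candidates ⊆ {K,Q,R,W}.
∅: T⊥N given ∅ in G with T→· removed — back-door holds.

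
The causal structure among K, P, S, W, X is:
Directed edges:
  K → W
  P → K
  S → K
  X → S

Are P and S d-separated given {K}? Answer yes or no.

No — P and S are d-connected given {K}.

Bayes-Ball from P | {K} reaches {S,X}.
S ∈ reach(P|{K}) ⇒ P ⊥̸ S | {K}.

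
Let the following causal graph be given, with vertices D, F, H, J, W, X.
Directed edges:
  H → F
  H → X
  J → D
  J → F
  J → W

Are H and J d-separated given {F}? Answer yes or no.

Bayes-Ball from H | {F} reaches {D,J,W,X}.
J ∈ reach(H|{F}) ⇒ H ⊥̸ J | {F}.

No — H and J are d-connected given {F}.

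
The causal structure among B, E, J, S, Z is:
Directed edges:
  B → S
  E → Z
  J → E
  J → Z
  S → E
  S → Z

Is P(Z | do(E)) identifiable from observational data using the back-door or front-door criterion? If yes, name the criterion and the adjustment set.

desc(E)\{E}={Z}; candidates ⊆ {B,J,S}.
size 0: {}; under {} E still reaches {B,J,S,Z} ∋ Z.
size 1: {B}, {J}, {S}; under {B} E still reaches {J,S,Z} ∋ Z.
{J,S}: E⊥Z given {J,S} in G with E→· removed — back-door holds.
P(Z|do(E)) = Σ_{J,S} P(Z|E,J,S)·P(J,S).

P(Z|do(E)): backdoor, adjust for {J, S}.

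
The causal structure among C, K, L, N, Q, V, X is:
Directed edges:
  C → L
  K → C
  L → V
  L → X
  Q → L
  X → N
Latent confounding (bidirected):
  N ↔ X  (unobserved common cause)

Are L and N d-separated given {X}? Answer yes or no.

Bayes-Ball from L | {X} reaches {C,K,N,Q,V}.
N ∈ reach(L|{X}) ⇒ L ⊥̸ N | {X}.

No — L and N are d-connected given {X}.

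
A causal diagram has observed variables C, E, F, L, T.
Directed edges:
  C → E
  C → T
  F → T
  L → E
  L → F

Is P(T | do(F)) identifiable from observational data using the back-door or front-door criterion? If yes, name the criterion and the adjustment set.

desc(F)\{F}={T}; candidates ⊆ {C,E,L}.
∅: F⊥T given ∅ in G with F→· removed — back-door holds.
P(T|do(F)) = P(T|F) — no adjustment needed.

P(T|do(F)): backdoor, adjust for ∅.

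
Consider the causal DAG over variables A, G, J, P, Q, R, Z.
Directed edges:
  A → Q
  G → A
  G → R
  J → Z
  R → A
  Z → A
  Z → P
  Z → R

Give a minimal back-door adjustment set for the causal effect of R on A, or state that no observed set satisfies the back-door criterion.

R→A: minimal back-door set {G, Z}.

desc(R)\{R}={A,Q}; candidates ⊆ {G,J,P,Z}.
size 0: {}; under {} R still reaches {A,G,J,P,Q,Z} ∋ A.
size 1: {G}, {J}, {P} …(+1); under {G} R still reaches {A,J,P,Q,Z} ∋ A.
{G,Z}: R⊥A given {G,Z} in G with R→· removed — back-door holds.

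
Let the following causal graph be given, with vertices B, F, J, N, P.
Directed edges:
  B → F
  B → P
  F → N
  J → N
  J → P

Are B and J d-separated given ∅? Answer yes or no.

Yes — B ⊥ J | ∅.

Bayes-Ball from B | ∅ reaches {F,N,P}.
J ∉ reach(B|∅) ⇒ B ⊥ J | ∅.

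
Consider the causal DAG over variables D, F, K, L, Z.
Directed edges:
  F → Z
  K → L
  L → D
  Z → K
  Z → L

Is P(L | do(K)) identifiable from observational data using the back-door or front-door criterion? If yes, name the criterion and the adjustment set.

desc(K)\{K}={D,L}; candidates ⊆ {F,Z}.
size 0: {}; under {} K still reaches {D,F,L,Z} ∋ L.
{Z}: K⊥L given {Z} in G with K→· removed — back-door holds.
P(L|do(K)) = Σ_{Z} P(L|K,Z)·P(Z).

P(L|do(K)): backdoor, adjust for {Z}.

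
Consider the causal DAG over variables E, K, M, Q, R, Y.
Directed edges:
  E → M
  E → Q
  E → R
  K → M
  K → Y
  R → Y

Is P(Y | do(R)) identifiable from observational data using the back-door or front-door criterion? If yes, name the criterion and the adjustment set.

desc(R)\{R}={Y}; candidates ⊆ {E,K,M,Q}.
∅: R⊥Y given ∅ in G with R→· removed — back-door holds.
P(Y|do(R)) = P(Y|R) — no adjustment needed.

P(Y|do(R)): backdoor, adjust for ∅.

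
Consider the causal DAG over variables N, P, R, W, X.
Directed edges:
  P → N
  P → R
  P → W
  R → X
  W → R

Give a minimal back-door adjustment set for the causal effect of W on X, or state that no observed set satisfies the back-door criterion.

desc(W)\{W}={R,X}; candidates ⊆ {N,P}.
size 0: {}; under {} W still reaches {N,P,R,X} ∋ X.
{P}: W⊥X given {P} in G with W→· removed — back-door holds.

W→X: minimal back-door set {P}.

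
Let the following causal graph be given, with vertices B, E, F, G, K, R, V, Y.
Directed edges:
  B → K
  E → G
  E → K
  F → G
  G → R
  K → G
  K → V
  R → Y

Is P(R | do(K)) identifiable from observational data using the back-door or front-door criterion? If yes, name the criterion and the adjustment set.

P(R|do(K)): backdoor, adjust for {E}.

desc(K)\{K}={G,R,V,Y}; candidates ⊆ {B,E,F}.
size 0: {}; under {} K still reaches {B,E,G,R,Y} ∋ R.
{E}: K⊥R given {E} in G with K→· removed — back-door holds.
P(R|do(K)) = Σ_{E} P(R|K,E)·P(E).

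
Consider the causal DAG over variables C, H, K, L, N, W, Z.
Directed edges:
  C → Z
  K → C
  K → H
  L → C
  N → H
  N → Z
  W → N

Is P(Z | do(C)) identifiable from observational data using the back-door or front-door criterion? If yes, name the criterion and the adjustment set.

desc(C)\{C}={Z}; candidates ⊆ {H,K,L,N,W}.
∅: C⊥Z given ∅ in G with C→· removed — back-door holds.
P(Z|do(C)) = P(Z|C) — no adjustment needed.

P(Z|do(C)): backdoor, adjust for ∅.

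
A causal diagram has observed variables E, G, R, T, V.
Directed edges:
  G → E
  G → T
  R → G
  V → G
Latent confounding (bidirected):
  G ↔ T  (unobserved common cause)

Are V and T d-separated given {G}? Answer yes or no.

No — V and T are d-connected given {G}.

Bayes-Ball from V | {G} reaches {R,T}.
T ∈ reach(V|{G}) ⇒ V ⊥̸ T | {G}.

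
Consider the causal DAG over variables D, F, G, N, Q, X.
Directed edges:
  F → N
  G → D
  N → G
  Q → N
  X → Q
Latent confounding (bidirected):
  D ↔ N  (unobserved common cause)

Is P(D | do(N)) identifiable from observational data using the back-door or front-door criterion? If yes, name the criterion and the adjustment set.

P(D|do(N)): frontdoor, adjust for {G}.

desc(N)\{N}={D,G}; candidates ⊆ {F,Q,X}.
N↔D: latent back-door arc(s) into N.
size 0: {}; under {} N still reaches {D,F,Q,X} ∋ D.
size 1: {F}, {Q}, {X}; under {F} N still reaches {D,Q,X} ∋ D.
size 2: {F,Q}, {F,X}, {Q,X}; under {F,Q} N still reaches {D} ∋ D.
N↔D cannot be blocked by any observed set — no back-door set.
{G}: (i) intercepts every directed N→D path; (ii) no back-door N→{G}; (iii) {N} blocks every back-door {G}→D. Front-door holds.
P(D|do(N)) = Σ_{G} P(G|N) Σ_{N'} P(D|G,N')P(N').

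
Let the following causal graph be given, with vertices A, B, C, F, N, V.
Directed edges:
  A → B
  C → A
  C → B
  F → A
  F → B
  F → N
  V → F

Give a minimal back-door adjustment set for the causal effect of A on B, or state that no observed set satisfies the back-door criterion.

desc(A)\{A}={B}; candidates ⊆ {C,F,N,V}.
size 0: {}; under {} A still reaches {B,C,F,N,V} ∋ B.
size 1: {C}, {F}, {N} …(+1); under {C} A still reaches {B,F,N,V} ∋ B.
{C,F}: A⊥B given {C,F} in G with A→· removed — back-door holds.

A→B: minimal back-door set {C, F}.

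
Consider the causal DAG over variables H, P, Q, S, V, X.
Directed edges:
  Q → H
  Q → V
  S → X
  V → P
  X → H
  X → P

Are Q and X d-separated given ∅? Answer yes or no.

Bayes-Ball from Q | ∅ reaches {H,P,V}.
X ∉ reach(Q|∅) ⇒ Q ⊥ X | ∅.

Yes — Q ⊥ X | ∅.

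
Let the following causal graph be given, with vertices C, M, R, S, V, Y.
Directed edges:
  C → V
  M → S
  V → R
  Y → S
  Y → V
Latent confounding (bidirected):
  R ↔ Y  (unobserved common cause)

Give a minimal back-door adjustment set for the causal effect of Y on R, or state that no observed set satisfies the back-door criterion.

desc(Y)\{Y}={R,S,V}; candidates ⊆ {C,M}.
Y↔R: latent back-door arc(s) into Y.
size 0: {}; under {} Y still reaches {R} ∋ R.
size 1: {C}, {M}; under {C} Y still reaches {R} ∋ R.
size 2: {C,M}; under {C,M} Y still reaches {R} ∋ R.
Y↔R cannot be blocked by any observed set — no back-door set.

Y→R: no observed back-door set.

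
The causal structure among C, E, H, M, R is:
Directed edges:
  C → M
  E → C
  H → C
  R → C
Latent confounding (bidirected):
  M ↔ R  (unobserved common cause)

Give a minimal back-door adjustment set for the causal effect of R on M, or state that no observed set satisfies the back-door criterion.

desc(R)\{R}={C,M}; candidates ⊆ {E,H}.
R↔M: latent back-door arc(s) into R.
size 0: {}; under {} R still reaches {M} ∋ M.
size 1: {E}, {H}; under {E} R still reaches {M} ∋ M.
size 2: {E,H}; under {E,H} R still reaches {M} ∋ M.
R↔M cannot be blocked by any observed set — no back-door set.

R→M: no observed back-door set.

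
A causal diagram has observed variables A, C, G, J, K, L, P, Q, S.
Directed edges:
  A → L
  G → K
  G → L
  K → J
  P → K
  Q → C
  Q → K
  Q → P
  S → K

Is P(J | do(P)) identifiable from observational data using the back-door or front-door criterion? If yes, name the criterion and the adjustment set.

desc(P)\{P}={J,K}; candidates ⊆ {A,C,G,L,Q,S}.
size 0: {}; under {} P still reaches {C,J,K,Q} ∋ J.
{Q}: P⊥J given {Q} in G with P→· removed — back-door holds.
P(J|do(P)) = Σ_{Q} P(J|P,Q)·P(Q).

P(J|do(P)): backdoor, adjust for {Q}.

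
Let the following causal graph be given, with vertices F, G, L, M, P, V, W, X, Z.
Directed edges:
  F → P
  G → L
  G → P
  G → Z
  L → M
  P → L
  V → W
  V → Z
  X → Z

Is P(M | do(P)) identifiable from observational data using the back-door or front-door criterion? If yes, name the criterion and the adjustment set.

P(M|do(P)): backdoor, adjust for {G}.

desc(P)\{P}={L,M}; candidates ⊆ {F,G,V,W,X,Z}.
size 0: {}; under {} P still reaches {F,G,L,M,Z} ∋ M.
{G}: P⊥M given {G} in G with P→· removed — back-door holds.
P(M|do(P)) = Σ_{G} P(M|P,G)·P(G).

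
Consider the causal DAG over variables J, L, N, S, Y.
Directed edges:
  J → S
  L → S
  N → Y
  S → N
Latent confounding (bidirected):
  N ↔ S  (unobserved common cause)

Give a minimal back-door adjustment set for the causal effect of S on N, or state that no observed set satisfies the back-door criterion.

desc(S)\{S}={N,Y}; candidates ⊆ {J,L}.
S↔N: latent back-door arc(s) into S.
size 0: {}; under {} S still reaches {J,L,N,Y} ∋ N.
size 1: {J}, {L}; under {J} S still reaches {L,N,Y} ∋ N.
size 2: {J,L}; under {J,L} S still reaches {N,Y} ∋ N.
S↔N cannot be blocked by any observed set — no back-door set.

S→N: no observed back-door set.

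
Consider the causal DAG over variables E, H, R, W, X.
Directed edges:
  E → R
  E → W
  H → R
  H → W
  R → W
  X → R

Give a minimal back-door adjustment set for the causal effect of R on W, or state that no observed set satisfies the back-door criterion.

desc(R)\{R}={W}; candidates ⊆ {E,H,X}.
size 0: {}; under {} R still reaches {E,H,W,X} ∋ W.
size 1: {E}, {H}, {X}; under {E} R still reaches {H,W,X} ∋ W.
{E,H}: R⊥W given {E,H} in G with R→· removed — back-door holds.

R→W: minimal back-door set {E, H}.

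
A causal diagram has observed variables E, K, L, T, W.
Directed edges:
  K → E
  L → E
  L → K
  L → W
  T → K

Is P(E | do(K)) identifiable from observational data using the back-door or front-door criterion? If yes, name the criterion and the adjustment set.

P(E|do(K)): backdoor, adjust for {L}.

desc(K)\{K}={E}; candidates ⊆ {L,T,W}.
size 0: {}; under {} K still reaches {E,L,T,W} ∋ E.
{L}: K⊥E given {L} in G with K→· removed — back-door holds.
P(E|do(K)) = Σ_{L} P(E|K,L)·P(L).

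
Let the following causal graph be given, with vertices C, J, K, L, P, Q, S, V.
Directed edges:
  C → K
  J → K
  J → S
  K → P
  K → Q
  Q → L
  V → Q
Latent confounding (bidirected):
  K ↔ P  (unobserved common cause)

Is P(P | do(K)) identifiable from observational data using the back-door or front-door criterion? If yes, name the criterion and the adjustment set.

desc(K)\{K}={L,P,Q}; candidates ⊆ {C,J,S,V}.
K↔P: latent back-door arc(s) into K.
size 0: {}; under {} K still reaches {C,J,P,S} ∋ P.
size 1: {C}, {J}, {S} …(+1); under {C} K still reaches {J,P,S} ∋ P.
size 2: {C,J}, {C,S}, {C,V} …(+3); under {C,J} K still reaches {P} ∋ P.
K↔P cannot be blocked by any observed set — no back-door set.
No mediator lies on a directed K→…→P path.
Neither criterion identifies P(P|do(K)) in this graph.

P(P|do(K)): not identifiable (no BD/FD set).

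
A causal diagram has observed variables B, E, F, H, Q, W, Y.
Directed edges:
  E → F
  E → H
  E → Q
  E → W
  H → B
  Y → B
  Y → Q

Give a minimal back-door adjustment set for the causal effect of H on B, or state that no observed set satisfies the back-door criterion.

desc(H)\{H}={B}; candidates ⊆ {E,F,Q,W,Y}.
∅: H⊥B given ∅ in G with H→· removed — back-door holds.

H→B: minimal back-door set ∅.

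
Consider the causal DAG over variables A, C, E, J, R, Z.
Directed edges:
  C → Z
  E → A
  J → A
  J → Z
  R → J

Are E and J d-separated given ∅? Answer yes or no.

Bayes-Ball from E | ∅ reaches {A}.
J ∉ reach(E|∅) ⇒ E ⊥ J | ∅.

Yes — E ⊥ J | ∅.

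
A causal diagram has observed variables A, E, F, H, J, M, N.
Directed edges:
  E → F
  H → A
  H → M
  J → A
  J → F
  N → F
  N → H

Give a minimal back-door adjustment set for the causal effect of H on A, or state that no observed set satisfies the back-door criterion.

H→A: minimal back-door set ∅.

desc(H)\{H}={A,M}; candidates ⊆ {E,F,J,N}.
∅: H⊥A given ∅ in G with H→· removed — back-door holds.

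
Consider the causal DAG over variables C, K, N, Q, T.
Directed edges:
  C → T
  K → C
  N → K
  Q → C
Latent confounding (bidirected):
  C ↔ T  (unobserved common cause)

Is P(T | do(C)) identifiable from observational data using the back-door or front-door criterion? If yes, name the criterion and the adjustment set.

P(T|do(C)): not identifiable (no BD/FD set).

desc(C)\{C}={T}; candidates ⊆ {K,N,Q}.
C↔T: latent back-door arc(s) into C.
size 0: {}; under {} C still reaches {K,N,Q,T} ∋ T.
size 1: {K}, {N}, {Q}; under {K} C still reaches {Q,T} ∋ T.
size 2: {K,N}, {K,Q}, {N,Q}; under {K,N} C still reaches {Q,T} ∋ T.
C↔T cannot be blocked by any observed set — no back-door set.
No mediator lies on a directed C→…→T path.
Neither criterion identifies P(T|do(C)) in this graph.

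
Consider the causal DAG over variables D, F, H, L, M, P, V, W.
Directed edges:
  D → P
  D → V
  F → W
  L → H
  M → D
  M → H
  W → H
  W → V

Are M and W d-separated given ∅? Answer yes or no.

Yes — M ⊥ W | ∅.

Bayes-Ball from M | ∅ reaches {D,H,P,V}.
W ∉ reach(M|∅) ⇒ M ⊥ W | ∅.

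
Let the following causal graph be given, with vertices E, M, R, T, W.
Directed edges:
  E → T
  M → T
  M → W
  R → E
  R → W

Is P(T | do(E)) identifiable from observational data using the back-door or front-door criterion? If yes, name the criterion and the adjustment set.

P(T|do(E)): backdoor, adjust for ∅.

desc(E)\{E}={T}; candidates ⊆ {M,R,W}.
∅: E⊥T given ∅ in G with E→· removed — back-door holds.
P(T|do(E)) = P(T|E) — no adjustment needed.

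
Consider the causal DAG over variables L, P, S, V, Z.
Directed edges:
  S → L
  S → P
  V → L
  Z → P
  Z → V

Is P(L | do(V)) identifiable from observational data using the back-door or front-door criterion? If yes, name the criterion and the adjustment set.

P(L|do(V)): backdoor, adjust for ∅.

desc(V)\{V}={L}; candidates ⊆ {P,S,Z}.
∅: V⊥L given ∅ in G with V→· removed — back-door holds.
P(L|do(V)) = P(L|V) — no adjustment needed.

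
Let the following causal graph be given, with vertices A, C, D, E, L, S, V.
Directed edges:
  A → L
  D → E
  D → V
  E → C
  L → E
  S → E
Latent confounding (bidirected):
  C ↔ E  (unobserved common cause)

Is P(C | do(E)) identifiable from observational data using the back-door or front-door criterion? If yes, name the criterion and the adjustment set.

P(C|do(E)): not identifiable (no BD/FD set).

desc(E)\{E}={C}; candidates ⊆ {A,D,L,S,V}.
E↔C: latent back-door arc(s) into E.
size 0: {}; under {} E still reaches {A,C,D,L,S,V} ∋ C.
size 1: {A}, {D}, {L} …(+2); under {A} E still reaches {C,D,L,S,V} ∋ C.
size 2: {A,D}, {A,L}, {A,S} …(+7); under {A,D} E still reaches {C,L,S} ∋ C.
E↔C cannot be blocked by any observed set — no back-door set.
No mediator lies on a directed E→…→C path.
Neither criterion identifies P(C|do(E)) in this graph.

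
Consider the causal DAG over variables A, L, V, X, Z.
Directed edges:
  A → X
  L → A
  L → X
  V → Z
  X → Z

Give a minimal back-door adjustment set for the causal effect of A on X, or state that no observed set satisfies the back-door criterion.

A→X: minimal back-door set {L}.

desc(A)\{A}={X,Z}; candidates ⊆ {L,V}.
size 0: {}; under {} A still reaches {L,X,Z} ∋ X.
{L}: A⊥X given {L} in G with A→· removed — back-door holds.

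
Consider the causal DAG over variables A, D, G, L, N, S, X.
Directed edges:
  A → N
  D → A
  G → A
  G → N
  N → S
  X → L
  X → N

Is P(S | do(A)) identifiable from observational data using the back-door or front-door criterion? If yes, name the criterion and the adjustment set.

P(S|do(A)): backdoor, adjust for {G}.

desc(A)\{A}={N,S}; candidates ⊆ {D,G,L,X}.
size 0: {}; under {} A still reaches {D,G,N,S} ∋ S.
{G}: A⊥S given {G} in G with A→· removed — back-door holds.
P(S|do(A)) = Σ_{G} P(S|A,G)·P(G).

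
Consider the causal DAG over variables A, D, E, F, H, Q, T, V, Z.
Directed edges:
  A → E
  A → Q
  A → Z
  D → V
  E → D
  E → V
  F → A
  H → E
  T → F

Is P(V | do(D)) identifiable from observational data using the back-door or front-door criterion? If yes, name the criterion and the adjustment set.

P(V|do(D)): backdoor, adjust for {E}.

desc(D)\{D}={V}; candidates ⊆ {A,E,F,H,Q,T,Z}.
size 0: {}; under {} D still reaches {A,E,F,H,Q,T,V,Z} ∋ V.
{E}: D⊥V given {E} in G with D→· removed — back-door holds.
P(V|do(D)) = Σ_{E} P(V|D,E)·P(E).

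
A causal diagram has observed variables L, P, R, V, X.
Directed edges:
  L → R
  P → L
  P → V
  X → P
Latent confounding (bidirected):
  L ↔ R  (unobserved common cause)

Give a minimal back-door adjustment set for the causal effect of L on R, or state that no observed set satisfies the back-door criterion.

desc(L)\{L}={R}; candidates ⊆ {P,V,X}.
L↔R: latent back-door arc(s) into L.
size 0: {}; under {} L still reaches {P,R,V,X} ∋ R.
size 1: {P}, {V}, {X}; under {P} L still reaches {R} ∋ R.
size 2: {P,V}, {P,X}, {V,X}; under {P,V} L still reaches {R} ∋ R.
L↔R cannot be blocked by any observed set — no back-door set.

L→R: no observed back-door set.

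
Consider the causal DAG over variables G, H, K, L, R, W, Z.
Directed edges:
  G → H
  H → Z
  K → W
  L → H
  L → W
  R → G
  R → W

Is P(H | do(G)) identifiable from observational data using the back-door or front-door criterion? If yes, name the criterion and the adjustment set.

P(H|do(G)): backdoor, adjust for ∅.

desc(G)\{G}={H,Z}; candidates ⊆ {K,L,R,W}.
∅: G⊥H given ∅ in G with G→· removed — back-door holds.
P(H|do(G)) = P(H|G) — no adjustment needed.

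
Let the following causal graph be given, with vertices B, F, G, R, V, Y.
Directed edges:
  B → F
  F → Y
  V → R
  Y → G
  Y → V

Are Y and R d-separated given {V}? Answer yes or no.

Bayes-Ball from Y | {V} reaches {B,F,G}.
R ∉ reach(Y|{V}) ⇒ Y ⊥ R | {V}.

Yes — Y ⊥ R | {V}.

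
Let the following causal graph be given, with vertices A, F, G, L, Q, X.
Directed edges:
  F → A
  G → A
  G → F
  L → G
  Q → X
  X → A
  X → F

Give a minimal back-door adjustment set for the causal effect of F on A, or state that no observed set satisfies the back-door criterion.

F→A: minimal back-door set {G, X}.

desc(F)\{F}={A}; candidates ⊆ {G,L,Q,X}.
size 0: {}; under {} F still reaches {A,G,L,Q,X} ∋ A.
size 1: {G}, {L}, {Q} …(+1); under {G} F still reaches {A,Q,X} ∋ A.
{G,X}: F⊥A given {G,X} in G with F→· removed — back-door holds.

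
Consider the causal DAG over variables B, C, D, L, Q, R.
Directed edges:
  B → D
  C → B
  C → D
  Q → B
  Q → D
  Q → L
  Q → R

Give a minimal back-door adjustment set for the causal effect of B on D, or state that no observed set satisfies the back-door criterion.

B→D: minimal back-door set {C, Q}.

desc(B)\{B}={D}; candidates ⊆ {C,L,Q,R}.
size 0: {}; under {} B still reaches {C,D,L,Q,R} ∋ D.
size 1: {C}, {L}, {Q} …(+1); under {C} B still reaches {D,L,Q,R} ∋ D.
{C,Q}: B⊥D given {C,Q} in G with B→· removed — back-door holds.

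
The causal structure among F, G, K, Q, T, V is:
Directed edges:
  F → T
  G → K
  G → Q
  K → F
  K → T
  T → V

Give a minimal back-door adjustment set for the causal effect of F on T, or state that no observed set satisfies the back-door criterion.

desc(F)\{F}={T,V}; candidates ⊆ {G,K,Q}.
size 0: {}; under {} F still reaches {G,K,Q,T,V} ∋ T.
{K}: F⊥T given {K} in G with F→· removed — back-door holds.

F→T: minimal back-door set {K}.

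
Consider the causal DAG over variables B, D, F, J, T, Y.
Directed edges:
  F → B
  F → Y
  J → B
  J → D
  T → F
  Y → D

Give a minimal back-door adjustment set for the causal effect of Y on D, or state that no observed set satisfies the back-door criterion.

Y→D: minimal back-door set ∅.

desc(Y)\{Y}={D}; candidates ⊆ {B,F,J,T}.
∅: Y⊥D given ∅ in G with Y→· removed — back-door holds.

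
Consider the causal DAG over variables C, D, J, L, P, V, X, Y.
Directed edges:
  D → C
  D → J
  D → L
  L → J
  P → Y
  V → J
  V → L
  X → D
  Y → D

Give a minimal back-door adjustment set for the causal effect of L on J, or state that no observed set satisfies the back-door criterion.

L→J: minimal back-door set {D, V}.

desc(L)\{L}={J}; candidates ⊆ {C,D,P,V,X,Y}.
size 0: {}; under {} L still reaches {C,D,J,P,V,X,Y} ∋ J.
size 1: {C}, {D}, {P} …(+3); under {C} L still reaches {D,J,P,V,X,Y} ∋ J.
{D,V}: L⊥J given {D,V} in G with L→· removed — back-door holds.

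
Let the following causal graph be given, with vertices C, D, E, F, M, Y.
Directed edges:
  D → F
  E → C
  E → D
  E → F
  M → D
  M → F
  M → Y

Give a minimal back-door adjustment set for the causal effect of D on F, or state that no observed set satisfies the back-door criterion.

desc(D)\{D}={F}; candidates ⊆ {C,E,M,Y}.
size 0: {}; under {} D still reaches {C,E,F,M,Y} ∋ F.
size 1: {C}, {E}, {M} …(+1); under {C} D still reaches {E,F,M,Y} ∋ F.
{E,M}: D⊥F given {E,M} in G with D→· removed — back-door holds.

D→F: minimal back-door set {E, M}.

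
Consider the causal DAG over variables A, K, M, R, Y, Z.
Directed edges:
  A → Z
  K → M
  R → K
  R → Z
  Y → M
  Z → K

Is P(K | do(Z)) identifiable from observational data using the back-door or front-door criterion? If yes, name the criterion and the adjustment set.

desc(Z)\{Z}={K,M}; candidates ⊆ {A,R,Y}.
size 0: {}; under {} Z still reaches {A,K,M,R} ∋ K.
{R}: Z⊥K given {R} in G with Z→· removed — back-door holds.
P(K|do(Z)) = Σ_{R} P(K|Z,R)·P(R).

P(K|do(Z)): backdoor, adjust for {R}.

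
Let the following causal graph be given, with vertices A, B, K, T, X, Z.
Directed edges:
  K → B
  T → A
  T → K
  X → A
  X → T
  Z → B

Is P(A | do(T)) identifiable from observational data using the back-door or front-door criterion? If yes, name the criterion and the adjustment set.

P(A|do(T)): backdoor, adjust for {X}.

desc(T)\{T}={A,B,K}; candidates ⊆ {X,Z}.
size 0: {}; under {} T still reaches {A,X} ∋ A.
{X}: T⊥A given {X} in G with T→· removed — back-door holds.
P(A|do(T)) = Σ_{X} P(A|T,X)·P(X).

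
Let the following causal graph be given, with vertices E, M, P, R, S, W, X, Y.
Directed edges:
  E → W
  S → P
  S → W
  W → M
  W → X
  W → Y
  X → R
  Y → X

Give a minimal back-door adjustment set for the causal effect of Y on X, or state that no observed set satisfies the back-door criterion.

Y→X: minimal back-door set {W}.

desc(Y)\{Y}={R,X}; candidates ⊆ {E,M,P,S,W}.
size 0: {}; under {} Y still reaches {E,M,P,R,S,W,X} ∋ X.
{W}: Y⊥X given {W} in G with Y→· removed — back-door holds.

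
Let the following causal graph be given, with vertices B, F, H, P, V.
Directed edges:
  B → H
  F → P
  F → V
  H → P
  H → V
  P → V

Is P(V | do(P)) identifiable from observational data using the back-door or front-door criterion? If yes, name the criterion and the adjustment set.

desc(P)\{P}={V}; candidates ⊆ {B,F,H}.
size 0: {}; under {} P still reaches {B,F,H,V} ∋ V.
size 1: {B}, {F}, {H}; under {B} P still reaches {F,H,V} ∋ V.
{F,H}: P⊥V given {F,H} in G with P→· removed — back-door holds.
P(V|do(P)) = Σ_{F,H} P(V|P,F,H)·P(F,H).

P(V|do(P)): backdoor, adjust for {F, H}.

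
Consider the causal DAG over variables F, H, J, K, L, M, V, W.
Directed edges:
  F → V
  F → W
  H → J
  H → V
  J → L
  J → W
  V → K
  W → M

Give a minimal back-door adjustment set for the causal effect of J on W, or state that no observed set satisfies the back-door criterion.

desc(J)\{J}={L,M,W}; candidates ⊆ {F,H,K,V}.
∅: J⊥W given ∅ in G with J→· removed — back-door holds.

J→W: minimal back-door set ∅.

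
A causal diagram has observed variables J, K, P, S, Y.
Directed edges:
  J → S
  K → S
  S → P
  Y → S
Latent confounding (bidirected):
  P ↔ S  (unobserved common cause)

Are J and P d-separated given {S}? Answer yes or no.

No — J and P are d-connected given {S}.

Bayes-Ball from J | {S} reaches {K,P,Y}.
P ∈ reach(J|{S}) ⇒ J ⊥̸ P | {S}.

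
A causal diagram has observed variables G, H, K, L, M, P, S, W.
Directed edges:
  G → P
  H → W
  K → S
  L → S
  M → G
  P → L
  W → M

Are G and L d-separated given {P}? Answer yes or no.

Bayes-Ball from G | {P} reaches {H,M,W}.
L ∉ reach(G|{P}) ⇒ G ⊥ L | {P}.

Yes — G ⊥ L | {P}.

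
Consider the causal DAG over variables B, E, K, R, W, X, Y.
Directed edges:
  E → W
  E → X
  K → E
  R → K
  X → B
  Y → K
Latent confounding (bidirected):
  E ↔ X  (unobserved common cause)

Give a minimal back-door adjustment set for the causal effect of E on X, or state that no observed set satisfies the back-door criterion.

E→X: no observed back-door set.

desc(E)\{E}={B,W,X}; candidates ⊆ {K,R,Y}.
E↔X: latent back-door arc(s) into E.
size 0: {}; under {} E still reaches {B,K,R,X,Y} ∋ X.
size 1: {K}, {R}, {Y}; under {K} E still reaches {B,X} ∋ X.
size 2: {K,R}, {K,Y}, {R,Y}; under {K,R} E still reaches {B,X} ∋ X.
E↔X cannot be blocked by any observed set — no back-door set.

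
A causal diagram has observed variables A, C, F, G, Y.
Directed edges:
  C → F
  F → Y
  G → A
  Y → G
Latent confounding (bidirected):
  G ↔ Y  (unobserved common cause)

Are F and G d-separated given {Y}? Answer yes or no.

Bayes-Ball from F | {Y} reaches {A,C,G}.
G ∈ reach(F|{Y}) ⇒ F ⊥̸ G | {Y}.

No — F and G are d-connected given {Y}.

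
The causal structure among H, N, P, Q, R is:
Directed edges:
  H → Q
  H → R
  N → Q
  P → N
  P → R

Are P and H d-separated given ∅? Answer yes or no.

Bayes-Ball from P | ∅ reaches {N,Q,R}.
H ∉ reach(P|∅) ⇒ P ⊥ H | ∅.

Yes — P ⊥ H | ∅.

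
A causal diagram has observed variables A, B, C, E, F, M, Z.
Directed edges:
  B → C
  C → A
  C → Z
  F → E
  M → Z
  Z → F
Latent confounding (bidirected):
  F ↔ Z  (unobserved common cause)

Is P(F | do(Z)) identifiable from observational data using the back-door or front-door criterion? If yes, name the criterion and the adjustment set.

desc(Z)\{Z}={E,F}; candidates ⊆ {A,B,C,M}.
Z↔F: latent back-door arc(s) into Z.
size 0: {}; under {} Z still reaches {A,B,C,E,F,M} ∋ F.
size 1: {A}, {B}, {C} …(+1); under {A} Z still reaches {B,C,E,F,M} ∋ F.
size 2: {A,B}, {A,C}, {A,M} …(+3); under {A,B} Z still reaches {C,E,F,M} ∋ F.
Z↔F cannot be blocked by any observed set — no back-door set.
No mediator lies on a directed Z→…→F path.
Neither criterion identifies P(F|do(Z)) in this graph.

P(F|do(Z)): not identifiable (no BD/FD set).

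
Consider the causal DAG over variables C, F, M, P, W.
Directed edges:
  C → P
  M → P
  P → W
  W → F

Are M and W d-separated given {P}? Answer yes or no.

Yes — M ⊥ W | {P}.

Bayes-Ball from M | {P} reaches {C}.
W ∉ reach(M|{P}) ⇒ M ⊥ W | {P}.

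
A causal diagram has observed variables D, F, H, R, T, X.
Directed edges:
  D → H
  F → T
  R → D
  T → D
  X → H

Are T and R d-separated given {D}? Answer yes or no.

No — T and R are d-connected given {D}.

Bayes-Ball from T | {D} reaches {F,R}.
R ∈ reach(T|{D}) ⇒ T ⊥̸ R | {D}.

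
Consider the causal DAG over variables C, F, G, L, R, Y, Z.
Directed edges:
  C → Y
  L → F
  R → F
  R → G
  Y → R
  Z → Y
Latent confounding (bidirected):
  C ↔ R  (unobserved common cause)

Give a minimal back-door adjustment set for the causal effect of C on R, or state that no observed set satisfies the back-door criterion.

C→R: no observed back-door set.

desc(C)\{C}={F,G,R,Y}; candidates ⊆ {L,Z}.
C↔R: latent back-door arc(s) into C.
size 0: {}; under {} C still reaches {F,G,R} ∋ R.
size 1: {L}, {Z}; under {L} C still reaches {F,G,R} ∋ R.
size 2: {L,Z}; under {L,Z} C still reaches {F,G,R} ∋ R.
C↔R cannot be blocked by any observed set — no back-door set.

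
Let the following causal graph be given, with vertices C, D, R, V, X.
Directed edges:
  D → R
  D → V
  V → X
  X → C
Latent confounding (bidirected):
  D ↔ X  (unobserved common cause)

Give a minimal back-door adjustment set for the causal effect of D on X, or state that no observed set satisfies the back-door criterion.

desc(D)\{D}={C,R,V,X}; candidates ⊆ {—}.
D↔X: latent back-door arc(s) into D.
size 0: {}; under {} D still reaches {C,X} ∋ X.
D↔X cannot be blocked by any observed set — no back-door set.

D→X: no observed back-door set.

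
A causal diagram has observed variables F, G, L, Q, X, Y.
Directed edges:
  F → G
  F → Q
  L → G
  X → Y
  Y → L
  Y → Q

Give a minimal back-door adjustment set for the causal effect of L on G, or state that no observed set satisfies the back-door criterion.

desc(L)\{L}={G}; candidates ⊆ {F,Q,X,Y}.
∅: L⊥G given ∅ in G with L→· removed — back-door holds.

L→G: minimal back-door set ∅.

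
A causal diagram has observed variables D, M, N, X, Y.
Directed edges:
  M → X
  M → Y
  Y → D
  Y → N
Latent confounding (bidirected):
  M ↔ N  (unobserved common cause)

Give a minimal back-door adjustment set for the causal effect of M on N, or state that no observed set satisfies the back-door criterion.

desc(M)\{M}={D,N,X,Y}; candidates ⊆ {—}.
M↔N: latent back-door arc(s) into M.
size 0: {}; under {} M still reaches {N} ∋ N.
M↔N cannot be blocked by any observed set — no back-door set.

M→N: no observed back-door set.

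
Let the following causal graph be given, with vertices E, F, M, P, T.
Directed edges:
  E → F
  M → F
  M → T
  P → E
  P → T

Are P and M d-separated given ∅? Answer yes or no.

Yes — P ⊥ M | ∅.

Bayes-Ball from P | ∅ reaches {E,F,T}.
M ∉ reach(P|∅) ⇒ P ⊥ M | ∅.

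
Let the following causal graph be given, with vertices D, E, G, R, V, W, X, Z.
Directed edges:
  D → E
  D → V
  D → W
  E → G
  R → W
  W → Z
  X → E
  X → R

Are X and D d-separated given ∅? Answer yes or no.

Yes — X ⊥ D | ∅.

Bayes-Ball from X | ∅ reaches {E,G,R,W,Z}.
D ∉ reach(X|∅) ⇒ X ⊥ D | ∅.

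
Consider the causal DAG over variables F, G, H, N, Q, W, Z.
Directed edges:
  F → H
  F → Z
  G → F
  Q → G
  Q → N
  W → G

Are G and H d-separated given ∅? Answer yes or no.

No — G and H are d-connected given ∅.

Bayes-Ball from G | ∅ reaches {F,H,N,Q,W,Z}.
H ∈ reach(G|∅) ⇒ G ⊥̸ H | ∅.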